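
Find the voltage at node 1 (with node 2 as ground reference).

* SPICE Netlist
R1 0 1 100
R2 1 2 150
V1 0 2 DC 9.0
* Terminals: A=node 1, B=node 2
Nodal analysis, taking node 2 as the 0 V reference.
Source V1 fixes V_0 = 9 V.
KCL at each unknown node (sum of currents leaving = 0; resistances in Ω):
  Node 1: (V_1 - 9)/100 + (V_1 - 0)/150 = 0
Collecting terms: 0.01667 × V_1 = 0.09  =>  V_1 = 5.4 V
The requested potential is V_1 = 5.4 V.

Final answer: V_1 = 5.4 V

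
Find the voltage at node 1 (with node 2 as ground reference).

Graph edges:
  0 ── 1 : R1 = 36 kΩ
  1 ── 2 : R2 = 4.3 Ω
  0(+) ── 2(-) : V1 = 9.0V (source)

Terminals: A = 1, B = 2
Nodal analysis, taking node 2 as the 0 V reference.
Source V1 fixes V_0 = 9 V.
KCL at each unknown node (sum of currents leaving = 0; resistances in Ω):
  Node 1: (V_1 - 9)/36000 + (V_1 - 0)/4.3 = 0
Collecting terms: 0.2326 × V_1 = 0.00025  =>  V_1 = 0.001075 V
The requested potential is V_1 = 0.001075 V.

Final answer: V_1 = 0.001075 V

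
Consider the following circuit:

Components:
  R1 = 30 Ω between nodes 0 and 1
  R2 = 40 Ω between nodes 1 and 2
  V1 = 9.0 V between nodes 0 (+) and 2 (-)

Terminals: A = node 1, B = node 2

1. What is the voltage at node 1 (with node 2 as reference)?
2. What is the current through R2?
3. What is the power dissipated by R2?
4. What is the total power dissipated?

Nodal analysis, taking node 2 as the 0 V reference.
Source V1 fixes V_0 = 9 V.
KCL at each unknown node (sum of currents leaving = 0; resistances in Ω):
  Node 1: (V_1 - 9)/30 + (V_1 - 0)/40 = 0
Collecting terms: 0.05833 × V_1 = 0.3  =>  V_1 = 5.143 V
Part 1:
  Read off the nodal solution: V_1 = 5.143 V
Part 2:
  I_R2 = (V_1 - V_2)/R2 = (5.143 - 0)/40 = 0.1286 A
  Magnitude: I_R2 = 0.1286 A
Part 3:
  I_R2 = (V_1 - V_2)/R2 = (5.143 - 0)/40 = 0.1286 A
  P_R2 = I_R2² × R2 = (0.1286)² × 40 = 0.6612 W
Part 4:
  Power in each resistor, P = (ΔV)²/R:
    P_R1 = (9 - 5.143)²/30 = 0.4959 W
    P_R2 = (5.143 - 0)²/40 = 0.6612 W
  P_total = P_R1 + P_R2 = 1.157 W

Final answers:
1. V_1 = 5.143 V
2. I_R2 = 0.1286 A
3. P_R2 = 0.6612 W
4. P_total = 1.157 W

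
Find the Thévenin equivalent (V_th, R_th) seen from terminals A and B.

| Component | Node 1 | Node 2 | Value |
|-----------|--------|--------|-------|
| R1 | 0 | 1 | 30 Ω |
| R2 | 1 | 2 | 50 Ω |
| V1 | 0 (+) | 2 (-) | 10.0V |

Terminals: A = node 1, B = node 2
Step 1 — V_th is the open-circuit voltage V_A - V_B (nothing connected across the terminals).
Nodal analysis, taking node 2 as the 0 V reference.
Source V1 fixes V_0 = 10 V.
KCL at each unknown node (sum of currents leaving = 0; resistances in Ω):
  Node 1: (V_1 - 10)/30 + (V_1 - 0)/50 = 0
Collecting terms: 0.05333 × V_1 = 0.3333  =>  V_1 = 6.25 V
V_th = V_1 - V_2 = 6.25 - 0 = 6.25 V
Step 2 — R_th: zero the source — replace V1 by a short circuit (node 2 merges into node 0) — and find the resistance seen between A (node 1) and B (node 0).
Reduce the network between node 1 (A) and node 0 (B) by series/parallel combination:
  Rp1 = R1 ‖ R2 (parallel, both between nodes 0 and 1) = 1/(1/30 + 1/50) = 18.75 Ω
R_th = 18.75 Ω

Final answer: V_th = 6.25 V, R_th = 18.75 Ω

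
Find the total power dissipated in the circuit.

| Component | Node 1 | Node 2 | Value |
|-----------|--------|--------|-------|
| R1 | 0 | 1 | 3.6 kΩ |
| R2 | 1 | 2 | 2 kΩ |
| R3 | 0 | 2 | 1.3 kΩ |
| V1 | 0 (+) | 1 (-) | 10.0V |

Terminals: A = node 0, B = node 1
Nodal analysis, taking node 1 as the 0 V reference.
Source V1 fixes V_0 = 10 V.
KCL at each unknown node (sum of currents leaving = 0; resistances in Ω):
  Node 2: (V_2 - 0)/2000 + (V_2 - 10)/1300 = 0
Collecting terms: 0.001269 × V_2 = 0.007692  =>  V_2 = 6.061 V
Power in each resistor, P = (ΔV)²/R:
  P_R1 = (10 - 0)²/3600 = 0.02778 W
  P_R2 = (0 - 6.061)²/2000 = 0.01837 W
  P_R3 = (10 - 6.061)²/1300 = 0.01194 W
P_total = P_R1 + P_R2 + P_R3 = 0.05808 W

Final answer: 0.05808 W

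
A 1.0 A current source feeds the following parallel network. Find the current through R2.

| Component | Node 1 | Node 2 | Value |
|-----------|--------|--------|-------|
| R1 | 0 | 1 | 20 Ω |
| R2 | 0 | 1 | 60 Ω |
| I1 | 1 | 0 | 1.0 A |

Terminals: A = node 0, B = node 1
All resistors sit directly between nodes 0 and 1, so they are in parallel and share one voltage V; the full source current 1 A splits among them.
1/R_par = 1/20 + 1/60 = 0.06667 S  =>  R_par = 15 Ω
V = I × R_par = 1 × 15 = 15 V
I_R2 = V/R2 = 15/60 = 0.25 A

Final answer: 0.25 A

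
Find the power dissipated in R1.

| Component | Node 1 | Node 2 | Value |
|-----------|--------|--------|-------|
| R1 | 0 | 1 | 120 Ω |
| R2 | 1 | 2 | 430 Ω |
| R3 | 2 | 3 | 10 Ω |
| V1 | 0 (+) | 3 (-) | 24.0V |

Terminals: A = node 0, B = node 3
Nodal analysis, taking node 3 as the 0 V reference.
Source V1 fixes V_0 = 24 V.
KCL at each unknown node (sum of currents leaving = 0; resistances in Ω):
  Node 1: (V_1 - 24)/120 + (V_1 - V_2)/430 = 0
  Node 2: (V_2 - V_1)/430 + (V_2 - 0)/10 = 0
Collecting terms (coefficients in siemens):
  0.01066·V_1 - 0.002326·V_2 = 0.2
  0.1023·V_2 - 0.002326·V_1 = 0
Determinant D = (0.01066)(0.1023) - (-0.002326)(-0.002326) = 0.001085
V_1 = [(0.2)(0.1023) - (-0.002326)(0)]/D = 18.86 V
V_2 = [(0.01066)(0) - (0.2)(-0.002326)]/D = 0.4286 V
I_R1 = (V_0 - V_1)/R1 = (24 - 18.86)/120 = 0.04286 A
P_R1 = I_R1² × R1 = (0.04286)² × 120 = 0.2204 W

Final answer: 0.2204 W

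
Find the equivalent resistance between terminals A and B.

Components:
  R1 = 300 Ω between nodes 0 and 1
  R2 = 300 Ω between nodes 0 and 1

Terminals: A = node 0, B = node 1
Reduce the network between node 0 (A) and node 1 (B) by series/parallel combination:
  Rp1 = R1 ‖ R2 (parallel, both between nodes 0 and 1) = 1/(1/300 + 1/300) = 150 Ω
R_eq = 150 Ω

Final answer: 150 Ω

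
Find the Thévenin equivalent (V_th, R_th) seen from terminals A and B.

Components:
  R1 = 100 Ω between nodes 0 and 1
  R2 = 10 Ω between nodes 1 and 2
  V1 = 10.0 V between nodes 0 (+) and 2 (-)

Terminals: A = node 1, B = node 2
Step 1 — V_th is the open-circuit voltage V_A - V_B (nothing connected across the terminals).
Nodal analysis, taking node 2 as the 0 V reference.
Source V1 fixes V_0 = 10 V.
KCL at each unknown node (sum of currents leaving = 0; resistances in Ω):
  Node 1: (V_1 - 10)/100 + (V_1 - 0)/10 = 0
Collecting terms: 0.11 × V_1 = 0.1  =>  V_1 = 0.9091 V
V_th = V_1 - V_2 = 0.9091 - 0 = 0.9091 V
Step 2 — R_th: zero the source — replace V1 by a short circuit (node 2 merges into node 0) — and find the resistance seen between A (node 1) and B (node 0).
Reduce the network between node 1 (A) and node 0 (B) by series/parallel combination:
  Rp1 = R1 ‖ R2 (parallel, both between nodes 0 and 1) = 1/(1/100 + 1/10) = 9.091 Ω
R_th = 9.091 Ω

Final answer: V_th = 0.9091 V, R_th = 9.091 Ω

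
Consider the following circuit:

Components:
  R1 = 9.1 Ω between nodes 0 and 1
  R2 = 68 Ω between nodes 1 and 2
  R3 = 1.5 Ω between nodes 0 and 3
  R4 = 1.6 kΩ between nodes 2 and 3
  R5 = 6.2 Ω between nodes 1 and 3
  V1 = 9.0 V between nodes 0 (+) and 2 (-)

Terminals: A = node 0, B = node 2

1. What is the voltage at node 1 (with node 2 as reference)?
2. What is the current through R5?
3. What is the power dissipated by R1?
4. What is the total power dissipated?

Nodal analysis, taking node 2 as the 0 V reference.
Source V1 fixes V_0 = 9 V.
KCL at each unknown node (sum of currents leaving = 0; resistances in Ω):
  Node 1: (V_1 - 9)/9.1 + (V_1 - 0)/68 + (V_1 - V_3)/6.2 = 0
  Node 3: (V_3 - 9)/1.5 + (V_3 - 0)/1600 + (V_3 - V_1)/6.2 = 0
Collecting terms (coefficients in siemens):
  0.2859·V_1 - 0.1613·V_3 = 0.989
  0.8286·V_3 - 0.1613·V_1 = 6
Determinant D = (0.2859)(0.8286) - (-0.1613)(-0.1613) = 0.2109
V_1 = [(0.989)(0.8286) - (-0.1613)(6)]/D = 8.476 V
V_3 = [(0.2859)(6) - (0.989)(-0.1613)]/D = 8.891 V
Part 1:
  Read off the nodal solution: V_1 = 8.476 V
Part 2:
  I_R5 = (V_1 - V_3)/R5 = (8.476 - 8.891)/6.2 = -0.06702 A
  Magnitude: I_R5 = 0.06702 A
Part 3:
  I_R1 = (V_0 - V_1)/R1 = (9 - 8.476)/9.1 = 0.05762 A
  P_R1 = I_R1² × R1 = (0.05762)² × 9.1 = 0.03022 W
Part 4:
  Power in each resistor, P = (ΔV)²/R:
    P_R1 = (9 - 8.476)²/9.1 = 0.03022 W
    P_R2 = (8.476 - 0)²/68 = 1.056 W
    P_R3 = (9 - 8.891)²/1.5 = 0.007901 W
    P_R4 = (0 - 8.891)²/1600 = 0.04941 W
    P_R5 = (8.476 - 8.891)²/6.2 = 0.02785 W
  P_total = P_R1 + P_R2 + P_R3 + P_R4 + P_R5 = 1.172 W

Final answers:
1. V_1 = 8.476 V
2. I_R5 = 0.06702 A
3. P_R1 = 0.03022 W
4. P_total = 1.172 W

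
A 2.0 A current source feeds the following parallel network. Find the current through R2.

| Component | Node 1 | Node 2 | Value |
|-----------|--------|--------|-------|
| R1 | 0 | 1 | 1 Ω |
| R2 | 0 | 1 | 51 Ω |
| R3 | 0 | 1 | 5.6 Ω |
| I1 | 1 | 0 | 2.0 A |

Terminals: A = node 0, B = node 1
All resistors sit directly between nodes 0 and 1, so they are in parallel and share one voltage V; the full source current 2 A splits among them.
1/R_par = 1/1 + 1/51 + 1/5.6 = 1.198 S  =>  R_par = 0.8346 Ω
V = I × R_par = 2 × 0.8346 = 1.669 V
I_R2 = V/R2 = 1.669/51 = 0.03273 A

Final answer: 0.03273 A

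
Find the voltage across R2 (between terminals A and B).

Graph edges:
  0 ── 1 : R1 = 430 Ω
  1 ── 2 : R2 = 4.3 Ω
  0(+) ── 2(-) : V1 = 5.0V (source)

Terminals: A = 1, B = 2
R1 and R2 are in series across V1 (node 0 → node 1 → node 2), and the output A–B is taken across R2, so this is a voltage divider.
Series current: I = V1/(R1 + R2) = 5/(430 + 4.3) = 5/434.3 = 0.01151 A
V_R2 = I × R2 = V1 × R2/(R1 + R2) = 5 × 4.3/434.3 = 0.0495 V

Final answer: 0.0495 V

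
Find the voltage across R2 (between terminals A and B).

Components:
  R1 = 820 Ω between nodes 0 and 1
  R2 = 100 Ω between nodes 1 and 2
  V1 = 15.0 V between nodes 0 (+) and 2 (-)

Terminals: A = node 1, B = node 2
R1 and R2 are in series across V1 (node 0 → node 1 → node 2), and the output A–B is taken across R2, so this is a voltage divider.
Series current: I = V1/(R1 + R2) = 15/(820 + 100) = 15/920 = 0.0163 A
V_R2 = I × R2 = V1 × R2/(R1 + R2) = 15 × 100/920 = 1.63 V

Final answer: 1.63 V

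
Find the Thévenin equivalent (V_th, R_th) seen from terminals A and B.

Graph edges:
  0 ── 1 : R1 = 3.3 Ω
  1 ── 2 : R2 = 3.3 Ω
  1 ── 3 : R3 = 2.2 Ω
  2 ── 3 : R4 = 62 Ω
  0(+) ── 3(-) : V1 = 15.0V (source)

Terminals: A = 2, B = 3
Step 1 — V_th is the open-circuit voltage V_A - V_B (nothing connected across the terminals).
Nodal analysis, taking node 3 as the 0 V reference.
Source V1 fixes V_0 = 15 V.
KCL at each unknown node (sum of currents leaving = 0; resistances in Ω):
  Node 1: (V_1 - 15)/3.3 + (V_1 - V_2)/3.3 + (V_1 - 0)/2.2 = 0
  Node 2: (V_2 - V_1)/3.3 + (V_2 - 0)/62 = 0
Collecting terms (coefficients in siemens):
  1.061·V_1 - 0.303·V_2 = 4.545
  0.3192·V_2 - 0.303·V_1 = 0
Determinant D = (1.061)(0.3192) - (-0.303)(-0.303) = 0.2467
V_1 = [(4.545)(0.3192) - (-0.303)(0)]/D = 5.881 V
V_2 = [(1.061)(0) - (4.545)(-0.303)]/D = 5.584 V
V_th = V_2 - V_3 = 5.584 - 0 = 5.584 V
Step 2 — R_th: zero the source — replace V1 by a short circuit (node 3 merges into node 0) — and find the resistance seen between A (node 2) and B (node 0).
Reduce the network between node 2 (A) and node 0 (B) by series/parallel combination:
  Rp1 = R1 ‖ R3 (parallel, both between nodes 0 and 1) = 1/(1/3.3 + 1/2.2) = 1.32 Ω
  Rs1 = R2 + Rp1 (series, joined only at node 1) = 3.3 + 1.32 = 4.62 Ω
  Rp2 = R4 ‖ Rs1 (parallel, both between nodes 0 and 2) = 1/(1/62 + 1/4.62) = 4.3 Ω
R_th = 4.3 Ω

Final answer: V_th = 5.584 V, R_th = 4.3 Ω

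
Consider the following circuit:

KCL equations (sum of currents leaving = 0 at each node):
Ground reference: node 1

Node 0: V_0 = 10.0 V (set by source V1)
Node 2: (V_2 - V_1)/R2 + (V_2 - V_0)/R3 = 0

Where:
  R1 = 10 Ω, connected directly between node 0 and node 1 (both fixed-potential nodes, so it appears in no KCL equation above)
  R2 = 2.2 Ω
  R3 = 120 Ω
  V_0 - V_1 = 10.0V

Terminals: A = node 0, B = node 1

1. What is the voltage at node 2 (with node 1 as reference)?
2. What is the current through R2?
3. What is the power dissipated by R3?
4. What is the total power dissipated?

Nodal analysis, taking node 1 as the 0 V reference.
Source V1 fixes V_0 = 10 V.
KCL at each unknown node (sum of currents leaving = 0; resistances in Ω):
  Node 2: (V_2 - 0)/2.2 + (V_2 - 10)/120 = 0
Collecting terms: 0.4629 × V_2 = 0.08333  =>  V_2 = 0.18 V
Part 1:
  Read off the nodal solution: V_2 = 0.18 V
Part 2:
  I_R2 = (V_1 - V_2)/R2 = (0 - 0.18)/2.2 = -0.08183 A
  Magnitude: I_R2 = 0.08183 A
Part 3:
  I_R3 = (V_0 - V_2)/R3 = (10 - 0.18)/120 = 0.08183 A
  P_R3 = I_R3² × R3 = (0.08183)² × 120 = 0.8036 W
Part 4:
  Power in each resistor, P = (ΔV)²/R:
    P_R1 = (10 - 0)²/10 = 10 W
    P_R2 = (0 - 0.18)²/2.2 = 0.01473 W
    P_R3 = (10 - 0.18)²/120 = 0.8036 W
  P_total = P_R1 + P_R2 + P_R3 = 10.82 W

Final answers:
1. V_2 = 0.18 V
2. I_R2 = 0.08183 A
3. P_R3 = 0.8036 W
4. P_total = 10.82 W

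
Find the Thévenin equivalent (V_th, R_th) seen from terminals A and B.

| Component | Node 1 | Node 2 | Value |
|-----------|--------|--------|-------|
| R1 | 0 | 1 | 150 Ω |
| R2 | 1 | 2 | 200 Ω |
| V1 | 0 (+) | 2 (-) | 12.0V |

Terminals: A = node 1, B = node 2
Step 1 — V_th is the open-circuit voltage V_A - V_B (nothing connected across the terminals).
Nodal analysis, taking node 2 as the 0 V reference.
Source V1 fixes V_0 = 12 V.
KCL at each unknown node (sum of currents leaving = 0; resistances in Ω):
  Node 1: (V_1 - 12)/150 + (V_1 - 0)/200 = 0
Collecting terms: 0.01167 × V_1 = 0.08  =>  V_1 = 6.857 V
V_th = V_1 - V_2 = 6.857 - 0 = 6.857 V
Step 2 — R_th: zero the source — replace V1 by a short circuit (node 2 merges into node 0) — and find the resistance seen between A (node 1) and B (node 0).
Reduce the network between node 1 (A) and node 0 (B) by series/parallel combination:
  Rp1 = R1 ‖ R2 (parallel, both between nodes 0 and 1) = 1/(1/150 + 1/200) = 85.71 Ω
R_th = 85.71 Ω

Final answer: V_th = 6.857 V, R_th = 85.71 Ω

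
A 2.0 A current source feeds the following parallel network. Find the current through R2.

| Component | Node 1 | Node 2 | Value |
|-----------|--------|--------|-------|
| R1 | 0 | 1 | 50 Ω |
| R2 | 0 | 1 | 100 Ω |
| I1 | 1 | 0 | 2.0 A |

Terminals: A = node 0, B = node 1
All resistors sit directly between nodes 0 and 1, so they are in parallel and share one voltage V; the full source current 2 A splits among them.
1/R_par = 1/50 + 1/100 = 0.03 S  =>  R_par = 33.33 Ω
V = I × R_par = 2 × 33.33 = 66.67 V
I_R2 = V/R2 = 66.67/100 = 0.6667 A

Final answer: 0.6667 A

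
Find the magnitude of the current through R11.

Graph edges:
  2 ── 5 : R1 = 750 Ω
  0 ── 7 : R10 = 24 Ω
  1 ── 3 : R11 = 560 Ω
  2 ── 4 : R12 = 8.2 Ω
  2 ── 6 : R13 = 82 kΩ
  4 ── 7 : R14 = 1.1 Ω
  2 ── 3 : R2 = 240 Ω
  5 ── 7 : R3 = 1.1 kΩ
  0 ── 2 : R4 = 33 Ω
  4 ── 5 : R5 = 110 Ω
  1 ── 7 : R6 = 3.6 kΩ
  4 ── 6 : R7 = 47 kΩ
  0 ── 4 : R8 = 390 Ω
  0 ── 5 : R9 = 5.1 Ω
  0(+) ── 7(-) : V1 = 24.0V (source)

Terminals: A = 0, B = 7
Nodal analysis, taking node 7 as the 0 V reference.
Source V1 fixes V_0 = 24 V.
KCL at each unknown node (sum of currents leaving = 0; resistances in Ω):
  Node 1: (V_1 - 0)/3600 + (V_1 - V_3)/560 = 0
  Node 2: (V_2 - V_5)/750 + (V_2 - V_3)/240 + (V_2 - 24)/33 + (V_2 - V_4)/8.2 + (V_2 - V_6)/82000 = 0
  Node 3: (V_3 - V_2)/240 + (V_3 - V_1)/560 = 0
  Node 4: (V_4 - V_5)/110 + (V_4 - V_6)/47000 + (V_4 - 24)/390 + (V_4 - V_2)/8.2 + (V_4 - 0)/1.1 = 0
  Node 5: (V_5 - V_2)/750 + (V_5 - 0)/1100 + (V_5 - V_4)/110 + (V_5 - 24)/5.1 = 0
  Node 6: (V_6 - V_4)/47000 + (V_6 - V_2)/82000 = 0
Collecting terms (coefficients in siemens):
  0.002063·V_1 - 0.001786·V_3 = 0
  0.1578·V_2 - 0.004167·V_3 - 0.122·V_4 - 0.001333·V_5 - 0.0000122·V_6 = 0.7273
  0.005952·V_3 - 0.001786·V_1 - 0.004167·V_2 = 0
  1.043·V_4 - 0.122·V_2 - 0.009091·V_5 - 0.00002128·V_6 = 0.06154
  0.2074·V_5 - 0.001333·V_2 - 0.009091·V_4 = 4.706
  0.00003347·V_6 - 0.0000122·V_2 - 0.00002128·V_4 = 0
Solving these 6 simultaneous equations (Gaussian elimination) gives:
  V_1 = 4.626 V, V_2 = 5.654 V, V_3 = 5.345 V, V_4 = 0.9188 V
  V_5 = 22.77 V, V_6 = 2.644 V
I_R11 = (V_1 - V_3)/R11 = (4.626 - 5.345)/560 = -0.001285 A
|I_R11| = 0.001285 A

Final answer: |I_R11| = 0.001285 A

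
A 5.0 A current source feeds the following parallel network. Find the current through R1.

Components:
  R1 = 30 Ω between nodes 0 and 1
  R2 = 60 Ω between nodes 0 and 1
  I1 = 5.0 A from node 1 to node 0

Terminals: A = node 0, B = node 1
All resistors sit directly between nodes 0 and 1, so they are in parallel and share one voltage V; the full source current 5 A splits among them.
1/R_par = 1/30 + 1/60 = 0.05 S  =>  R_par = 20 Ω
V = I × R_par = 5 × 20 = 100 V
I_R1 = V/R1 = 100/30 = 3.333 A

Final answer: 3.333 A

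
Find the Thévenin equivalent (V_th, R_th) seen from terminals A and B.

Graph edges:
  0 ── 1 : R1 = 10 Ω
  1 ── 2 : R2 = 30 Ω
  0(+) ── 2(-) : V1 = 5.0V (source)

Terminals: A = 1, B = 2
Step 1 — V_th is the open-circuit voltage V_A - V_B (nothing connected across the terminals).
Nodal analysis, taking node 2 as the 0 V reference.
Source V1 fixes V_0 = 5 V.
KCL at each unknown node (sum of currents leaving = 0; resistances in Ω):
  Node 1: (V_1 - 5)/10 + (V_1 - 0)/30 = 0
Collecting terms: 0.1333 × V_1 = 0.5  =>  V_1 = 3.75 V
V_th = V_1 - V_2 = 3.75 - 0 = 3.75 V
Step 2 — R_th: zero the source — replace V1 by a short circuit (node 2 merges into node 0) — and find the resistance seen between A (node 1) and B (node 0).
Reduce the network between node 1 (A) and node 0 (B) by series/parallel combination:
  Rp1 = R1 ‖ R2 (parallel, both between nodes 0 and 1) = 1/(1/10 + 1/30) = 7.5 Ω
R_th = 7.5 Ω

Final answer: V_th = 3.75 V, R_th = 7.5 Ω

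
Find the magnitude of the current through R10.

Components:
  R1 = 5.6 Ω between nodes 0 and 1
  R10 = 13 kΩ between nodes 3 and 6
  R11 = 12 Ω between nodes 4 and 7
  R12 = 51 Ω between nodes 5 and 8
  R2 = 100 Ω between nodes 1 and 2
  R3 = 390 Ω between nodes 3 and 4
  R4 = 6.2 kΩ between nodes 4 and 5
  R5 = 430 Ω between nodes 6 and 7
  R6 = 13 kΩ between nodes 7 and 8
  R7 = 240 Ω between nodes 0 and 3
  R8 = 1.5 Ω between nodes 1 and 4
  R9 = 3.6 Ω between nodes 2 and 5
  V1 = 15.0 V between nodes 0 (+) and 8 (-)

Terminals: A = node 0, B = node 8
Nodal analysis, taking node 8 as the 0 V reference.
Source V1 fixes V_0 = 15 V.
KCL at each unknown node (sum of currents leaving = 0; resistances in Ω):
  Node 1: (V_1 - 15)/5.6 + (V_1 - V_2)/100 + (V_1 - V_4)/1.5 = 0
  Node 2: (V_2 - V_1)/100 + (V_2 - V_5)/3.6 = 0
  Node 3: (V_3 - V_4)/390 + (V_3 - 15)/240 + (V_3 - V_6)/13000 = 0
  Node 4: (V_4 - V_3)/390 + (V_4 - V_5)/6200 + (V_4 - V_1)/1.5 + (V_4 - V_7)/12 = 0
  Node 5: (V_5 - V_4)/6200 + (V_5 - V_2)/3.6 + (V_5 - 0)/51 = 0
  Node 6: (V_6 - V_7)/430 + (V_6 - V_3)/13000 = 0
  Node 7: (V_7 - V_6)/430 + (V_7 - 0)/13000 + (V_7 - V_4)/12 = 0
Collecting terms (coefficients in siemens):
  0.8552·V_1 - 0.01·V_2 - 0.6667·V_4 = 2.679
  0.2878·V_2 - 0.01·V_1 - 0.2778·V_5 = 0
  0.006808·V_3 - 0.002564·V_4 - 0.00007692·V_6 = 0.0625
  0.7527·V_4 - 0.6667·V_1 - 0.002564·V_3 - 0.0001613·V_5 - 0.08333·V_7 = 0
  0.2975·V_5 - 0.2778·V_2 - 0.0001613·V_4 = 0
  0.002403·V_6 - 0.00007692·V_3 - 0.002326·V_7 = 0
  0.08574·V_7 - 0.08333·V_4 - 0.002326·V_6 = 0
Solving these 7 simultaneous equations (Gaussian elimination) gives:
  V_1 = 14.47 V, V_2 = 5.161 V, V_3 = 14.79 V, V_4 = 14.47 V
  V_5 = 4.826 V, V_6 = 14.46 V, V_7 = 14.45 V
I_R10 = (V_3 - V_6)/R10 = (14.79 - 14.46)/13000 = 0.00002531 A
|I_R10| = 0.00002531 A

Final answer: |I_R10| = 2.531e-05 A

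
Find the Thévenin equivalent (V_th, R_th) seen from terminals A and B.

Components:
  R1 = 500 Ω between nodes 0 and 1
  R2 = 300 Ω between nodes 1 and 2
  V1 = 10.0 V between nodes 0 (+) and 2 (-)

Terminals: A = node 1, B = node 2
Step 1 — V_th is the open-circuit voltage V_A - V_B (nothing connected across the terminals).
Nodal analysis, taking node 2 as the 0 V reference.
Source V1 fixes V_0 = 10 V.
KCL at each unknown node (sum of currents leaving = 0; resistances in Ω):
  Node 1: (V_1 - 10)/500 + (V_1 - 0)/300 = 0
Collecting terms: 0.005333 × V_1 = 0.02  =>  V_1 = 3.75 V
V_th = V_1 - V_2 = 3.75 - 0 = 3.75 V
Step 2 — R_th: zero the source — replace V1 by a short circuit (node 2 merges into node 0) — and find the resistance seen between A (node 1) and B (node 0).
Reduce the network between node 1 (A) and node 0 (B) by series/parallel combination:
  Rp1 = R1 ‖ R2 (parallel, both between nodes 0 and 1) = 1/(1/500 + 1/300) = 187.5 Ω
R_th = 187.5 Ω

Final answer: V_th = 3.75 V, R_th = 187.5 Ω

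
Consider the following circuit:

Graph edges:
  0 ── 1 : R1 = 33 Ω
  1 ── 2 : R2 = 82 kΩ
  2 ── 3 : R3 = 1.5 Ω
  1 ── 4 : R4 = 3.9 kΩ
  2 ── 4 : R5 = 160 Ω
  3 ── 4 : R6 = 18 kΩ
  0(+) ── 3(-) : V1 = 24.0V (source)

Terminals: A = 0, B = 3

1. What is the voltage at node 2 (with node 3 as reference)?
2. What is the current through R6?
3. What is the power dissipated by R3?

Nodal analysis, taking node 3 as the 0 V reference.
Source V1 fixes V_0 = 24 V.
KCL at each unknown node (sum of currents leaving = 0; resistances in Ω):
  Node 1: (V_1 - 24)/33 + (V_1 - V_2)/82000 + (V_1 - V_4)/3900 = 0
  Node 2: (V_2 - V_1)/82000 + (V_2 - 0)/1.5 + (V_2 - V_4)/160 = 0
  Node 4: (V_4 - V_1)/3900 + (V_4 - V_2)/160 + (V_4 - 0)/18000 = 0
Collecting terms (coefficients in siemens):
  0.03057·V_1 - 0.0000122·V_2 - 0.0002564·V_4 = 0.7273
  0.6729·V_2 - 0.0000122·V_1 - 0.00625·V_4 = 0
  0.006562·V_4 - 0.0002564·V_1 - 0.00625·V_2 = 0
Solving these 3 simultaneous equations (Gaussian elimination) gives:
  V_1 = 23.8 V, V_2 = 0.009149 V, V_4 = 0.9386 V
Part 1:
  Read off the nodal solution: V_2 = 0.009149 V
Part 2:
  I_R6 = (V_3 - V_4)/R6 = (0 - 0.9386)/18000 = -0.00005214 A
  Magnitude: I_R6 = 0.00005214 A
Part 3:
  I_R3 = (V_2 - V_3)/R3 = (0.009149 - 0)/1.5 = 0.006099 A
  P_R3 = I_R3² × R3 = (0.006099)² × 1.5 = 0.0000558 W

Final answers:
1. V_2 = 0.009149 V
2. I_R6 = 5.214e-05 A
3. P_R3 = 5.58e-05 W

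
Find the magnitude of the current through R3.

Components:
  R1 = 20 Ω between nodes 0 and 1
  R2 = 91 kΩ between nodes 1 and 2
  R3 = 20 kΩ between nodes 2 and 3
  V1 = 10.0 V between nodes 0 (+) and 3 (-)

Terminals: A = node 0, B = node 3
Nodal analysis, taking node 3 as the 0 V reference.
Source V1 fixes V_0 = 10 V.
KCL at each unknown node (sum of currents leaving = 0; resistances in Ω):
  Node 1: (V_1 - 10)/20 + (V_1 - V_2)/91000 = 0
  Node 2: (V_2 - V_1)/91000 + (V_2 - 0)/20000 = 0
Collecting terms (coefficients in siemens):
  0.05001·V_1 - 0.00001099·V_2 = 0.5
  0.00006099·V_2 - 0.00001099·V_1 = 0
Determinant D = (0.05001)(0.00006099) - (-0.00001099)(-0.00001099) = 0.00000305
V_1 = [(0.5)(0.00006099) - (-0.00001099)(0)]/D = 9.998 V
V_2 = [(0.05001)(0) - (0.5)(-0.00001099)]/D = 1.801 V
I_R3 = (V_2 - V_3)/R3 = (1.801 - 0)/20000 = 0.00009007 A
|I_R3| = 0.00009007 A

Final answer: |I_R3| = 9.007e-05 A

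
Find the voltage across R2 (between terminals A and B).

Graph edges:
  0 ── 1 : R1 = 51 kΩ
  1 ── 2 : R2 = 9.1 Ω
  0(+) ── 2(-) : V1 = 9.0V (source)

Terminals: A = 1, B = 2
R1 and R2 are in series across V1 (node 0 → node 1 → node 2), and the output A–B is taken across R2, so this is a voltage divider.
Series current: I = V1/(R1 + R2) = 9/(51000 + 9.1) = 9/51010 = 0.0001764 A
V_R2 = I × R2 = V1 × R2/(R1 + R2) = 9 × 9.1/51010 = 0.001606 V

Final answer: 0.001606 V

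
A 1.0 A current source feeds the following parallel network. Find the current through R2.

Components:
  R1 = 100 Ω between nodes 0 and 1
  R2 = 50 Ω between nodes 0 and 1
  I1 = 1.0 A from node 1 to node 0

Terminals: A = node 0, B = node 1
All resistors sit directly between nodes 0 and 1, so they are in parallel and share one voltage V; the full source current 1 A splits among them.
1/R_par = 1/100 + 1/50 = 0.03 S  =>  R_par = 33.33 Ω
V = I × R_par = 1 × 33.33 = 33.33 V
I_R2 = V/R2 = 33.33/50 = 0.6667 A

Final answer: 0.6667 A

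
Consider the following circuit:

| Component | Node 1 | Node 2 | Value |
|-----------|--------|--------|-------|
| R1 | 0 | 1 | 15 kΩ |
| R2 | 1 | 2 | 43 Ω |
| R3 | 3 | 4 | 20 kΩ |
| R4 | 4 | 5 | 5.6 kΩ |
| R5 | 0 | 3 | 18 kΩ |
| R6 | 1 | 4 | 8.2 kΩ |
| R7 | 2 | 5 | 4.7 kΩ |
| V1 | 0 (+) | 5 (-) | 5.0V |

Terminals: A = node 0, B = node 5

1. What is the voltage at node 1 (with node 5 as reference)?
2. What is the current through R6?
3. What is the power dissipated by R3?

Nodal analysis, taking node 5 as the 0 V reference.
Source V1 fixes V_0 = 5 V.
KCL at each unknown node (sum of currents leaving = 0; resistances in Ω):
  Node 1: (V_1 - 5)/15000 + (V_1 - V_2)/43 + (V_1 - V_4)/8200 = 0
  Node 2: (V_2 - V_1)/43 + (V_2 - 0)/4700 = 0
  Node 3: (V_3 - V_4)/20000 + (V_3 - 5)/18000 = 0
  Node 4: (V_4 - V_3)/20000 + (V_4 - 0)/5600 + (V_4 - V_1)/8200 = 0
Collecting terms (coefficients in siemens):
  0.02344·V_1 - 0.02326·V_2 - 0.000122·V_4 = 0.0003333
  0.02347·V_2 - 0.02326·V_1 = 0
  0.0001056·V_3 - 0.00005·V_4 = 0.0002778
  0.0003505·V_4 - 0.000122·V_1 - 0.00005·V_3 = 0
Solving these 4 simultaneous equations (Gaussian elimination) gives:
  V_1 = 1.08 V, V_2 = 1.071 V, V_3 = 3.013 V, V_4 = 0.8057 V
Part 1:
  Read off the nodal solution: V_1 = 1.08 V
Part 2:
  I_R6 = (V_1 - V_4)/R6 = (1.08 - 0.8057)/8200 = 0.0000335 A
  Magnitude: I_R6 = 0.0000335 A
Part 3:
  I_R3 = (V_3 - V_4)/R3 = (3.013 - 0.8057)/20000 = 0.0001104 A
  P_R3 = I_R3² × R3 = (0.0001104)² × 20000 = 0.0002437 W

Final answers:
1. V_1 = 1.08 V
2. I_R6 = 3.35e-05 A
3. P_R3 = 0.0002437 W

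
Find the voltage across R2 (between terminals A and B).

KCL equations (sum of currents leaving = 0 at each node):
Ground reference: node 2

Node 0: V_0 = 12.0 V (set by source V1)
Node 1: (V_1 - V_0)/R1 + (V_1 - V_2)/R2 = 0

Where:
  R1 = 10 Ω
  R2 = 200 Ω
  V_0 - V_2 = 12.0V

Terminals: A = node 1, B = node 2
R1 and R2 are in series across V1 (node 0 → node 1 → node 2), and the output A–B is taken across R2, so this is a voltage divider.
Series current: I = V1/(R1 + R2) = 12/(10 + 200) = 12/210 = 0.05714 A
V_R2 = I × R2 = V1 × R2/(R1 + R2) = 12 × 200/210 = 11.43 V

Final answer: 11.43 V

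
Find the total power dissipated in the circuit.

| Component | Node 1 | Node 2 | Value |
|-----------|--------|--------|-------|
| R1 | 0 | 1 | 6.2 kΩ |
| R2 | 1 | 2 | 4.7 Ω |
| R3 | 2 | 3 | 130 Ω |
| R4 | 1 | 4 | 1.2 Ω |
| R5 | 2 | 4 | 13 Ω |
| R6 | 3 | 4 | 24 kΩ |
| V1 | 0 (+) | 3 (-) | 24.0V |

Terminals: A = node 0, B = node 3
Nodal analysis, taking node 3 as the 0 V reference.
Source V1 fixes V_0 = 24 V.
KCL at each unknown node (sum of currents leaving = 0; resistances in Ω):
  Node 1: (V_1 - 24)/6200 + (V_1 - V_2)/4.7 + (V_1 - V_4)/1.2 = 0
  Node 2: (V_2 - V_1)/4.7 + (V_2 - 0)/130 + (V_2 - V_4)/13 = 0
  Node 4: (V_4 - V_1)/1.2 + (V_4 - V_2)/13 + (V_4 - 0)/24000 = 0
Collecting terms (coefficients in siemens):
  1.046·V_1 - 0.2128·V_2 - 0.8333·V_4 = 0.003871
  0.2974·V_2 - 0.2128·V_1 - 0.07692·V_4 = 0
  0.9103·V_4 - 0.8333·V_1 - 0.07692·V_2 = 0
Solving these 3 simultaneous equations (Gaussian elimination) gives:
  V_1 = 0.5033 V, V_2 = 0.49 V, V_4 = 0.5021 V
Power in each resistor, P = (ΔV)²/R:
  P_R1 = (24 - 0.5033)²/6200 = 0.08905 W
  P_R2 = (0.5033 - 0.49)²/4.7 = 0.00003772 W
  P_R3 = (0.49 - 0)²/130 = 0.001847 W
  P_R4 = (0.5033 - 0.5021)²/1.2 = 0.000001099 W
  P_R5 = (0.49 - 0.5021)²/13 = 0.00001139 W
  P_R6 = (0 - 0.5021)²/24000 = 0.00001051 W
P_total = P_R1 + P_R2 + P_R3 + P_R4 + P_R5 + P_R6 = 0.09096 W

Final answer: 0.09096 W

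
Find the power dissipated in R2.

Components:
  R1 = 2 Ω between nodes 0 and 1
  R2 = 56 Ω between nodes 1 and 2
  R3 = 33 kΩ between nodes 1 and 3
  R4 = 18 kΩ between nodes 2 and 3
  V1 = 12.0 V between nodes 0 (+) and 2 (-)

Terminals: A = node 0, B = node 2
Nodal analysis, taking node 2 as the 0 V reference.
Source V1 fixes V_0 = 12 V.
KCL at each unknown node (sum of currents leaving = 0; resistances in Ω):
  Node 1: (V_1 - 12)/2 + (V_1 - 0)/56 + (V_1 - V_3)/33000 = 0
  Node 3: (V_3 - V_1)/33000 + (V_3 - 0)/18000 = 0
Collecting terms (coefficients in siemens):
  0.5179·V_1 - 0.0000303·V_3 = 6
  0.00008586·V_3 - 0.0000303·V_1 = 0
Determinant D = (0.5179)(0.00008586) - (-0.0000303)(-0.0000303) = 0.00004446
V_1 = [(6)(0.00008586) - (-0.0000303)(0)]/D = 11.59 V
V_3 = [(0.5179)(0) - (6)(-0.0000303)]/D = 4.089 V
I_R2 = (V_1 - V_2)/R2 = (11.59 - 0)/56 = 0.2069 A
P_R2 = I_R2² × R2 = (0.2069)² × 56 = 2.397 W

Final answer: 2.397 W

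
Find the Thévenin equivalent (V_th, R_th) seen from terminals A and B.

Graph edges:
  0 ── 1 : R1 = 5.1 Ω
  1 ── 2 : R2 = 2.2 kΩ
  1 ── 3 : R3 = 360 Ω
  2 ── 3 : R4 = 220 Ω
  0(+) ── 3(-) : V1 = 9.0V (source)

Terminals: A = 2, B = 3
Step 1 — V_th is the open-circuit voltage V_A - V_B (nothing connected across the terminals).
Nodal analysis, taking node 3 as the 0 V reference.
Source V1 fixes V_0 = 9 V.
KCL at each unknown node (sum of currents leaving = 0; resistances in Ω):
  Node 1: (V_1 - 9)/5.1 + (V_1 - V_2)/2200 + (V_1 - 0)/360 = 0
  Node 2: (V_2 - V_1)/2200 + (V_2 - 0)/220 = 0
Collecting terms (coefficients in siemens):
  0.1993·V_1 - 0.0004545·V_2 = 1.765
  0.005·V_2 - 0.0004545·V_1 = 0
Determinant D = (0.1993)(0.005) - (-0.0004545)(-0.0004545) = 0.0009963
V_1 = [(1.765)(0.005) - (-0.0004545)(0)]/D = 8.856 V
V_2 = [(0.1993)(0) - (1.765)(-0.0004545)]/D = 0.8051 V
V_th = V_2 - V_3 = 0.8051 - 0 = 0.8051 V
Step 2 — R_th: zero the source — replace V1 by a short circuit (node 3 merges into node 0) — and find the resistance seen between A (node 2) and B (node 0).
Reduce the network between node 2 (A) and node 0 (B) by series/parallel combination:
  Rp1 = R1 ‖ R3 (parallel, both between nodes 0 and 1) = 1/(1/5.1 + 1/360) = 5.029 Ω
  Rs1 = R2 + Rp1 (series, joined only at node 1) = 2200 + 5.029 = 2205 Ω
  Rp2 = R4 ‖ Rs1 (parallel, both between nodes 0 and 2) = 1/(1/220 + 1/2205) = 200 Ω
R_th = 200 Ω

Final answer: V_th = 0.8051 V, R_th = 200 Ω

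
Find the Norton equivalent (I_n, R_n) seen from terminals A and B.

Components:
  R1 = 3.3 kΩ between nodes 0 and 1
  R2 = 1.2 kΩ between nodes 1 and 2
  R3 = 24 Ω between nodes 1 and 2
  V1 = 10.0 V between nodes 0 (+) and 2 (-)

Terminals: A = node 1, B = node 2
Find the Thévenin equivalent first; then I_n = V_th/R_th and R_n = R_th.
Step 1 — V_th is the open-circuit voltage V_A - V_B (nothing connected across the terminals).
Nodal analysis, taking node 2 as the 0 V reference.
Source V1 fixes V_0 = 10 V.
KCL at each unknown node (sum of currents leaving = 0; resistances in Ω):
  Node 1: (V_1 - 10)/3300 + (V_1 - 0)/1200 + (V_1 - 0)/24 = 0
Collecting terms: 0.0428 × V_1 = 0.00303  =>  V_1 = 0.0708 V
V_th = V_1 - V_2 = 0.0708 - 0 = 0.0708 V
Step 2 — R_th: zero the source — replace V1 by a short circuit (node 2 merges into node 0) — and find the resistance seen between A (node 1) and B (node 0).
Reduce the network between node 1 (A) and node 0 (B) by series/parallel combination:
  Rp1 = R1 ‖ R2 ‖ R3 (parallel, all between nodes 0 and 1) = 1/(1/3300 + 1/1200 + 1/24) = 23.36 Ω
R_th = 23.36 Ω
I_n = V_th/R_th = 0.0708/23.36 = 0.00303 A, and R_n = R_th = 23.36 Ω

Final answer: I_n = 0.00303 A, R_n = 23.36 Ω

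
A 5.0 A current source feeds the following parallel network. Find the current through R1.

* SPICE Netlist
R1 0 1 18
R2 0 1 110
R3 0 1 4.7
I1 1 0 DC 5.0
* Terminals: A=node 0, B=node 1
All resistors sit directly between nodes 0 and 1, so they are in parallel and share one voltage V; the full source current 5 A splits among them.
1/R_par = 1/18 + 1/110 + 1/4.7 = 0.2774 S  =>  R_par = 3.605 Ω
V = I × R_par = 5 × 3.605 = 18.02 V
I_R1 = V/R1 = 18.02/18 = 1.001 A

Final answer: 1.001 A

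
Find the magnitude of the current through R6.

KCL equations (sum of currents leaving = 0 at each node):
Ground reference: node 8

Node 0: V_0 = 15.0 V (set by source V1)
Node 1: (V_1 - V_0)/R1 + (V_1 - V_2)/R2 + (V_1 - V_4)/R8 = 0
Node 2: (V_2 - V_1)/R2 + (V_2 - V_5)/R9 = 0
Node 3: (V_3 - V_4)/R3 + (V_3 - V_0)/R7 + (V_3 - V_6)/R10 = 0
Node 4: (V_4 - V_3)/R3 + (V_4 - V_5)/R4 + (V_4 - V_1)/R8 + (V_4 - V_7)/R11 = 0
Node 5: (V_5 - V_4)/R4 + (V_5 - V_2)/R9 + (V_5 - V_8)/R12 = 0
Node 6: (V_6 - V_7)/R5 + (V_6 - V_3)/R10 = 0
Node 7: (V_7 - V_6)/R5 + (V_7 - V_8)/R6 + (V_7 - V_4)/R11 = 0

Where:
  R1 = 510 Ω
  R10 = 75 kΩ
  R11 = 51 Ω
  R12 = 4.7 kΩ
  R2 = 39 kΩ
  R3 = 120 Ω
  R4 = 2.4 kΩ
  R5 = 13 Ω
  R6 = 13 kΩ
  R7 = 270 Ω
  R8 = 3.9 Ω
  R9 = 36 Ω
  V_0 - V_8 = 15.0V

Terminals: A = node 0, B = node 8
Nodal analysis, taking node 8 as the 0 V reference.
Source V1 fixes V_0 = 15 V.
KCL at each unknown node (sum of currents leaving = 0; resistances in Ω):
  Node 1: (V_1 - 15)/510 + (V_1 - V_2)/39000 + (V_1 - V_4)/3.9 = 0
  Node 2: (V_2 - V_1)/39000 + (V_2 - V_5)/36 = 0
  Node 3: (V_3 - V_4)/120 + (V_3 - 15)/270 + (V_3 - V_6)/75000 = 0
  Node 4: (V_4 - V_3)/120 + (V_4 - V_5)/2400 + (V_4 - V_1)/3.9 + (V_4 - V_7)/51 = 0
  Node 5: (V_5 - V_4)/2400 + (V_5 - V_2)/36 + (V_5 - 0)/4700 = 0
  Node 6: (V_6 - V_7)/13 + (V_6 - V_3)/75000 = 0
  Node 7: (V_7 - V_6)/13 + (V_7 - 0)/13000 + (V_7 - V_4)/51 = 0
Collecting terms (coefficients in siemens):
  0.2584·V_1 - 0.00002564·V_2 - 0.2564·V_4 = 0.02941
  0.0278·V_2 - 0.00002564·V_1 - 0.02778·V_5 = 0
  0.01205·V_3 - 0.008333·V_4 - 0.00001333·V_6 = 0.05556
  0.2848·V_4 - 0.2564·V_1 - 0.008333·V_3 - 0.0004167·V_5 - 0.01961·V_7 = 0
  0.02841·V_5 - 0.02778·V_2 - 0.0004167·V_4 = 0
  0.07694·V_6 - 0.00001333·V_3 - 0.07692·V_7 = 0
  0.09661·V_7 - 0.01961·V_4 - 0.07692·V_6 = 0
Solving these 7 simultaneous equations (Gaussian elimination) gives:
  V_1 = 14.31 V, V_2 = 9.661 V, V_3 = 14.52 V, V_4 = 14.3 V
  V_5 = 9.657 V, V_6 = 14.25 V, V_7 = 14.25 V
I_R6 = (V_7 - V_8)/R6 = (14.25 - 0)/13000 = 0.001096 A
|I_R6| = 0.001096 A

Final answer: |I_R6| = 0.001096 A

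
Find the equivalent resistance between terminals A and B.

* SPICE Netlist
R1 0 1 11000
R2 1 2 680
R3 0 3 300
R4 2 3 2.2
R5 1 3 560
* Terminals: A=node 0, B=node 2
The network is not a plain series/parallel combination. Inject a 1 A test current into terminal A (node 0) and return it from terminal B (node 2); then R_eq = V_A / (1 A).
Nodal analysis, taking node 2 as the 0 V reference.
Current source I_test pushes 1 A into node 0 and draws it out of node 2.
KCL at each unknown node (sum of currents leaving = 0; resistances in Ω):
  Node 0: (V_0 - V_1)/11000 + (V_0 - V_3)/300 - 1 = 0
  Node 1: (V_1 - V_0)/11000 + (V_1 - 0)/680 + (V_1 - V_3)/560 = 0
  Node 3: (V_3 - V_0)/300 + (V_3 - V_1)/560 + (V_3 - 0)/2.2 = 0
Collecting terms (coefficients in siemens):
  0.003424·V_0 - 0.00009091·V_1 - 0.003333·V_3 = 1
  0.003347·V_1 - 0.00009091·V_0 - 0.001786·V_3 = 0
  0.4597·V_3 - 0.003333·V_0 - 0.001786·V_1 = 0
Solving these 3 simultaneous equations (Gaussian elimination) gives:
  V_0 = 294.4 V, V_1 = 9.153 V, V_3 = 2.17 V
R_eq = V_0 / 1 A = 294.4 Ω

Final answer: 294.4 Ω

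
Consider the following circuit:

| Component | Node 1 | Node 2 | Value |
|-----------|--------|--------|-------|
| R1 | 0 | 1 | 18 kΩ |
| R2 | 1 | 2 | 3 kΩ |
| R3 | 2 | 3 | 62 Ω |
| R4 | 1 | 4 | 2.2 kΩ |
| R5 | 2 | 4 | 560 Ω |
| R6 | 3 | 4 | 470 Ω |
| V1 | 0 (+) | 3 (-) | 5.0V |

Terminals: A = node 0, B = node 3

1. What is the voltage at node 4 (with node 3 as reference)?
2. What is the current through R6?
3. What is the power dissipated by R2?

Nodal analysis, taking node 3 as the 0 V reference.
Source V1 fixes V_0 = 5 V.
KCL at each unknown node (sum of currents leaving = 0; resistances in Ω):
  Node 1: (V_1 - 5)/18000 + (V_1 - V_2)/3000 + (V_1 - V_4)/2200 = 0
  Node 2: (V_2 - V_1)/3000 + (V_2 - 0)/62 + (V_2 - V_4)/560 = 0
  Node 4: (V_4 - V_1)/2200 + (V_4 - V_2)/560 + (V_4 - 0)/470 = 0
Collecting terms (coefficients in siemens):
  0.0008434·V_1 - 0.0003333·V_2 - 0.0004545·V_4 = 0.0002778
  0.01825·V_2 - 0.0003333·V_1 - 0.001786·V_4 = 0
  0.004368·V_4 - 0.0004545·V_1 - 0.001786·V_2 = 0
Solving these 3 simultaneous equations (Gaussian elimination) gives:
  V_1 = 0.3558 V, V_2 = 0.01054 V, V_4 = 0.04134 V
Part 1:
  Read off the nodal solution: V_4 = 0.04134 V
Part 2:
  I_R6 = (V_3 - V_4)/R6 = (0 - 0.04134)/470 = -0.00008795 A
  Magnitude: I_R6 = 0.00008795 A
Part 3:
  I_R2 = (V_1 - V_2)/R2 = (0.3558 - 0.01054)/3000 = 0.0001151 A
  P_R2 = I_R2² × R2 = (0.0001151)² × 3000 = 0.00003973 W

Final answers:
1. V_4 = 0.04134 V
2. I_R6 = 8.795e-05 A
3. P_R2 = 3.973e-05 W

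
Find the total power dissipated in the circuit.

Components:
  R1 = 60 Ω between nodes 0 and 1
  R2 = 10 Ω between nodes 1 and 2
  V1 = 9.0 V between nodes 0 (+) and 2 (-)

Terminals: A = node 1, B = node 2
Nodal analysis, taking node 2 as the 0 V reference.
Source V1 fixes V_0 = 9 V.
KCL at each unknown node (sum of currents leaving = 0; resistances in Ω):
  Node 1: (V_1 - 9)/60 + (V_1 - 0)/10 = 0
Collecting terms: 0.1167 × V_1 = 0.15  =>  V_1 = 1.286 V
Power in each resistor, P = (ΔV)²/R:
  P_R1 = (9 - 1.286)²/60 = 0.9918 W
  P_R2 = (1.286 - 0)²/10 = 0.1653 W
P_total = P_R1 + P_R2 = 1.157 W

Final answer: 1.157 W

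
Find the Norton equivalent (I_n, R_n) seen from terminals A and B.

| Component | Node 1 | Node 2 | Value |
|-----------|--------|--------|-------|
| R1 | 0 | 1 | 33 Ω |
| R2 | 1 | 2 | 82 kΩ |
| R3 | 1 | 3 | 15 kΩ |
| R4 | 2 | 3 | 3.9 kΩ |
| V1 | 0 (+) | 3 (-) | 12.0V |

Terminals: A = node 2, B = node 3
Find the Thévenin equivalent first; then I_n = V_th/R_th and R_n = R_th.
Step 1 — V_th is the open-circuit voltage V_A - V_B (nothing connected across the terminals).
Nodal analysis, taking node 3 as the 0 V reference.
Source V1 fixes V_0 = 12 V.
KCL at each unknown node (sum of currents leaving = 0; resistances in Ω):
  Node 1: (V_1 - 12)/33 + (V_1 - V_2)/82000 + (V_1 - 0)/15000 = 0
  Node 2: (V_2 - V_1)/82000 + (V_2 - 0)/3900 = 0
Collecting terms (coefficients in siemens):
  0.03038·V_1 - 0.0000122·V_2 = 0.3636
  0.0002686·V_2 - 0.0000122·V_1 = 0
Determinant D = (0.03038)(0.0002686) - (-0.0000122)(-0.0000122) = 0.000008161
V_1 = [(0.3636)(0.0002686) - (-0.0000122)(0)]/D = 11.97 V
V_2 = [(0.03038)(0) - (0.3636)(-0.0000122)]/D = 0.5434 V
V_th = V_2 - V_3 = 0.5434 - 0 = 0.5434 V
Step 2 — R_th: zero the source — replace V1 by a short circuit (node 3 merges into node 0) — and find the resistance seen between A (node 2) and B (node 0).
Reduce the network between node 2 (A) and node 0 (B) by series/parallel combination:
  Rp1 = R1 ‖ R3 (parallel, both between nodes 0 and 1) = 1/(1/33 + 1/15000) = 32.93 Ω
  Rs1 = R2 + Rp1 (series, joined only at node 1) = 82000 + 32.93 = 82030 Ω
  Rp2 = R4 ‖ Rs1 (parallel, both between nodes 0 and 2) = 1/(1/3900 + 1/82030) = 3723 Ω
R_th = 3.723 kΩ
I_n = V_th/R_th = 0.5434/3723 = 0.000146 A, and R_n = R_th = 3.723 kΩ

Final answer: I_n = 0.000146 A, R_n = 3.723 kΩ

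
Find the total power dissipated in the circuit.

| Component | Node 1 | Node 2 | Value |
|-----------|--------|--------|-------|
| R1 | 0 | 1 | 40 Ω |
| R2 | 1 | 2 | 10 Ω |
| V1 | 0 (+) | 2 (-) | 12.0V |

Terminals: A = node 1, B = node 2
Nodal analysis, taking node 2 as the 0 V reference.
Source V1 fixes V_0 = 12 V.
KCL at each unknown node (sum of currents leaving = 0; resistances in Ω):
  Node 1: (V_1 - 12)/40 + (V_1 - 0)/10 = 0
Collecting terms: 0.125 × V_1 = 0.3  =>  V_1 = 2.4 V
Power in each resistor, P = (ΔV)²/R:
  P_R1 = (12 - 2.4)²/40 = 2.304 W
  P_R2 = (2.4 - 0)²/10 = 0.576 W
P_total = P_R1 + P_R2 = 2.88 W

Final answer: 2.88 W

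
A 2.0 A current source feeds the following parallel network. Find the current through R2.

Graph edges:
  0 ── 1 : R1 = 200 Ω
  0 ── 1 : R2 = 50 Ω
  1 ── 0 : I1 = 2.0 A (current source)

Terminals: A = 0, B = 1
All resistors sit directly between nodes 0 and 1, so they are in parallel and share one voltage V; the full source current 2 A splits among them.
1/R_par = 1/200 + 1/50 = 0.025 S  =>  R_par = 40 Ω
V = I × R_par = 2 × 40 = 80 V
I_R2 = V/R2 = 80/50 = 1.6 A

Final answer: 1.6 A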